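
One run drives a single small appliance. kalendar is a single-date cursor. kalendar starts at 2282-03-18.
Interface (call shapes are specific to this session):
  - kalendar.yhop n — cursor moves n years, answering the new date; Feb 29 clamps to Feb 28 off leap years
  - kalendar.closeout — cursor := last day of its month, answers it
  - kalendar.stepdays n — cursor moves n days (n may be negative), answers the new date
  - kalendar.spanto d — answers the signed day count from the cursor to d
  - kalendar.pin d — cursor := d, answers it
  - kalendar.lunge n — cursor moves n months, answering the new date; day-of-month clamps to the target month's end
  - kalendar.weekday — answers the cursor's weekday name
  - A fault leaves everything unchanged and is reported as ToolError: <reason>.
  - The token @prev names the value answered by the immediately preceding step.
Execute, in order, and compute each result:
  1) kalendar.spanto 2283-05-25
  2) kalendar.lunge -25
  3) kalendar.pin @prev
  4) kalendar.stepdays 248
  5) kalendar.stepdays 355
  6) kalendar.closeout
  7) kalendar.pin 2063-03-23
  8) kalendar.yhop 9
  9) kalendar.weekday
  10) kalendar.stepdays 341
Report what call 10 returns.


I invoke spanto passing 2283-05-25, giving 433.
Then lunge passing -25, which returns 2280-02-18.
I call pin passing @prev, and see 2280-02-18.
Using stepdays passing 248, and see 2280-10-23.
Next I call stepdays passing 355, — result: 2281-10-13.
Calling closeout(): 2281-10-31.
Now I run pin passing 2063-03-23, — result: 2063-03-23.
Next I call yhop passing 9, and get 2072-03-23.
Using weekday, and see Wednesday.
Using stepdays passing 341, which returns 2073-02-27.

Answer: 2073-02-27


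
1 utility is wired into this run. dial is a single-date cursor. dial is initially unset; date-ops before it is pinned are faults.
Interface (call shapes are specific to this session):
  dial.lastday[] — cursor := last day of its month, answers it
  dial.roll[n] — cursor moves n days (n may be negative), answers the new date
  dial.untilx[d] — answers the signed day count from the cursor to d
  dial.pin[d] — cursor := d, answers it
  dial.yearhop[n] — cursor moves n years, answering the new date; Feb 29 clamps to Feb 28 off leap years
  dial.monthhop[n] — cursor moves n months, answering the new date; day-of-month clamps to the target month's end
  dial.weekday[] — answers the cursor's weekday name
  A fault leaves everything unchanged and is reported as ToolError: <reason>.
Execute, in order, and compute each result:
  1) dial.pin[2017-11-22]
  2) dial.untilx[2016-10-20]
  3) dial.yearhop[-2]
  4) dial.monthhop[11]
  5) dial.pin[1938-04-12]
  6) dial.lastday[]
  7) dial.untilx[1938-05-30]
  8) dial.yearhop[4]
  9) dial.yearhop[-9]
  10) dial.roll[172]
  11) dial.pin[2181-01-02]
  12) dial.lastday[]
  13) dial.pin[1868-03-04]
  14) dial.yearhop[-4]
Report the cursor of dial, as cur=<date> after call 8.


# dial.pin(d→2017-11-22) => 2017-11-22
# dial.untilx(d→2016-10-20) => -398
# dial.yearhop(n→-2) => 2015-11-22
# dial.monthhop(n→11) => 2016-10-22
# dial.pin(d→1938-04-12) => 1938-04-12
# dial.lastday() => 1938-04-30
# dial.untilx(d→1938-05-30) => 30
# dial.yearhop(n→4) => 1942-04-30
# dial.yearhop(n→-9) => 1933-04-30
# dial.roll(n→172) => 1933-10-19
# dial.pin(d→2181-01-02) => 2181-01-02
# dial.lastday() => 2181-01-31
# dial.pin(d→1868-03-04) => 1868-03-04
# dial.yearhop(n→-4) => 1864-03-04

Answer: cur=1942-04-30


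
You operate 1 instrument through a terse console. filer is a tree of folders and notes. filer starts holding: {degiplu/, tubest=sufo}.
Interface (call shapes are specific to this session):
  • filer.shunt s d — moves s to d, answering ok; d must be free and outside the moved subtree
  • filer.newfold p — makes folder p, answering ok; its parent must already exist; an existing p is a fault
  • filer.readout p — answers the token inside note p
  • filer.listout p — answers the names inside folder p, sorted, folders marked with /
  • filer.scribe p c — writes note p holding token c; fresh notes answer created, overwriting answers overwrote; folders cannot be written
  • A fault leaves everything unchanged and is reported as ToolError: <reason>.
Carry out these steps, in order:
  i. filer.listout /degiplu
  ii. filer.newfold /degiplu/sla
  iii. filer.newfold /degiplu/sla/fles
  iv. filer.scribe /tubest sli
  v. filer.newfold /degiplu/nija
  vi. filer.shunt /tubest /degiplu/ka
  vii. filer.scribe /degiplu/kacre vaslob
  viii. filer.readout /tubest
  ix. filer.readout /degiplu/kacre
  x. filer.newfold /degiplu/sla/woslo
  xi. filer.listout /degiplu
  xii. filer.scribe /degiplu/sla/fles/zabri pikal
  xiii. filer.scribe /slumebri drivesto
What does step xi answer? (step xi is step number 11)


Answer: [ka, kacre, nija/, sla/]

Derivation:
→ filer.listout(p→/degiplu)
← []
→ filer.newfold(p→/degiplu/sla)
← ok
→ filer.newfold(p→/degiplu/sla/fles)
← ok
→ filer.scribe(p→/tubest, c→sli)
← overwrote
→ filer.newfold(p→/degiplu/nija)
← ok
→ filer.shunt(s→/tubest, d→/degiplu/ka)
← ok
→ filer.scribe(p→/degiplu/kacre, c→vaslob)
← created
→ filer.readout(p→/tubest)
← ToolError: not found
→ filer.readout(p→/degiplu/kacre)
← vaslob
→ filer.newfold(p→/degiplu/sla/woslo)
← ok
→ filer.listout(p→/degiplu)
← [ka, kacre, nija/, sla/]
→ filer.scribe(p→/degiplu/sla/fles/zabri, c→pikal)
← created
→ filer.scribe(p→/slumebri, c→drivesto)
← created


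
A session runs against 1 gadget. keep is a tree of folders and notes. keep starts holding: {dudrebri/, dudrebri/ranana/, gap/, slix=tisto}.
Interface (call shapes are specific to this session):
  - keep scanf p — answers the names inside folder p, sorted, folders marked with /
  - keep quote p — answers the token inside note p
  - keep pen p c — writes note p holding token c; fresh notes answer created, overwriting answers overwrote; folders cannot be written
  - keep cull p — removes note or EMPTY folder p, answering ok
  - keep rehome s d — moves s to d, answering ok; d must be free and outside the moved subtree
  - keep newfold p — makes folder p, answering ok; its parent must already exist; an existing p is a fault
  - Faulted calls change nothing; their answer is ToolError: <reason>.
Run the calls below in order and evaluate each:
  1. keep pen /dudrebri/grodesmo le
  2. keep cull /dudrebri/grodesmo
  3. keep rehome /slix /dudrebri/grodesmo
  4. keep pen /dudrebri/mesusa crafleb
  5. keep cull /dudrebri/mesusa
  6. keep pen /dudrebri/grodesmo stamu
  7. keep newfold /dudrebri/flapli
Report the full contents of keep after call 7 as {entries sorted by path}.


Act: keep pen[p='/dudrebri/grodesmo'; c='le']
Obs: created
Act: keep cull[p='/dudrebri/grodesmo']
Obs: ok
Act: keep rehome[s='/slix'; d='/dudrebri/grodesmo']
Obs: ok
Act: keep pen[p='/dudrebri/mesusa'; c='crafleb']
Obs: created
Act: keep cull[p='/dudrebri/mesusa']
Obs: ok
Act: keep pen[p='/dudrebri/grodesmo'; c='stamu']
Obs: overwrote
Act: keep newfold[p='/dudrebri/flapli']
Obs: ok

Answer: {dudrebri/, dudrebri/flapli/, dudrebri/grodesmo=stamu, dudrebri/ranana/, gap/}


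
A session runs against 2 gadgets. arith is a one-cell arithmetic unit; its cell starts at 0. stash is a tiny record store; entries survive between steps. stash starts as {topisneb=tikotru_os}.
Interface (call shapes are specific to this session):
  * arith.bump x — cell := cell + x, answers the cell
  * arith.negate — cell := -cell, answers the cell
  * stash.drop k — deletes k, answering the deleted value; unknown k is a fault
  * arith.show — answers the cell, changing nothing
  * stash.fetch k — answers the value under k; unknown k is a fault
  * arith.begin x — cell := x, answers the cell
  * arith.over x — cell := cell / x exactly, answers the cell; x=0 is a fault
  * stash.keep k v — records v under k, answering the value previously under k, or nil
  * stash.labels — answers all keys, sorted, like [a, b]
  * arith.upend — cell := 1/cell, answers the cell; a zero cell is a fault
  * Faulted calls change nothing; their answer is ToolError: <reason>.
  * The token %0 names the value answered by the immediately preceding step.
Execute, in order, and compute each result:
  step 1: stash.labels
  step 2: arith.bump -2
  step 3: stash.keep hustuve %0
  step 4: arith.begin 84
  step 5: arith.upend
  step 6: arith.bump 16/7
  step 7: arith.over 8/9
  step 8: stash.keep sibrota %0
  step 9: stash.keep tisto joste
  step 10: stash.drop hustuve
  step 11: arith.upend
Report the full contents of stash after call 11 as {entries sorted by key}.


Answer: {sibrota=579/224, tisto=joste, topisneb=tikotru_os}

Derivation:
! stash.labels() ~> [topisneb]
! arith.bump(-2) ~> -2
! stash.keep(hustuve, %0) ~> nil
! arith.begin(84) ~> 84
! arith.upend() ~> 1/84
! arith.bump(16/7) ~> 193/84
! arith.over(8/9) ~> 579/224
! stash.keep(sibrota, %0) ~> nil
! stash.keep(tisto, joste) ~> nil
! stash.drop(hustuve) ~> -2
! arith.upend() ~> 224/579


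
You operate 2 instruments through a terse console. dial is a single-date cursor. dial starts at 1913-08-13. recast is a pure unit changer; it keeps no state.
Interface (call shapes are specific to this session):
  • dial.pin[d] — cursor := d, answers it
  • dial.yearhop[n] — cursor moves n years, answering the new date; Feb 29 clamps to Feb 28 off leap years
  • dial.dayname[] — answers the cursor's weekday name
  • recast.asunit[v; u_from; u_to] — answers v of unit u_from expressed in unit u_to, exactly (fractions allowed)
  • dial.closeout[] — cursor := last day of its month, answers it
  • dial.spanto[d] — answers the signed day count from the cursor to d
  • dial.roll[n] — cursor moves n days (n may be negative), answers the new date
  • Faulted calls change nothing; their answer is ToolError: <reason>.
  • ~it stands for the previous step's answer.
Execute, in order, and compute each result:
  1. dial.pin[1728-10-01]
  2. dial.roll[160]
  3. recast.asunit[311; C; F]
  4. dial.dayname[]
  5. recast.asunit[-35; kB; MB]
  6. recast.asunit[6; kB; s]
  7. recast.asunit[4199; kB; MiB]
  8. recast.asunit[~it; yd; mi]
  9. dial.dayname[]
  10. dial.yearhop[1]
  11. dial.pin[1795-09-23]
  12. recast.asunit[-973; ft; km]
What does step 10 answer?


Answer: 1730-03-10

Derivation:
! dial.pin(d='1728-10-01') -> 1728-10-01
! dial.roll(n='160') -> 1729-03-10
! recast.asunit(v='311', u_from='C', u_to='F') -> 2959/5
! dial.dayname() -> Thursday
! recast.asunit(v='-35', u_from='kB', u_to='MB') -> -7/200
! recast.asunit(v='6', u_from='kB', u_to='s') -> ToolError: incompatible units
! recast.asunit(v='4199', u_from='kB', u_to='MiB') -> 524875/131072
! recast.asunit(v='~it', u_from='yd', u_to='mi') -> 104975/46137344
! dial.dayname() -> Thursday
! dial.yearhop(n='1') -> 1730-03-10
! dial.pin(d='1795-09-23') -> 1795-09-23
! recast.asunit(v='-973', u_from='ft', u_to='km') -> -370713/1250000


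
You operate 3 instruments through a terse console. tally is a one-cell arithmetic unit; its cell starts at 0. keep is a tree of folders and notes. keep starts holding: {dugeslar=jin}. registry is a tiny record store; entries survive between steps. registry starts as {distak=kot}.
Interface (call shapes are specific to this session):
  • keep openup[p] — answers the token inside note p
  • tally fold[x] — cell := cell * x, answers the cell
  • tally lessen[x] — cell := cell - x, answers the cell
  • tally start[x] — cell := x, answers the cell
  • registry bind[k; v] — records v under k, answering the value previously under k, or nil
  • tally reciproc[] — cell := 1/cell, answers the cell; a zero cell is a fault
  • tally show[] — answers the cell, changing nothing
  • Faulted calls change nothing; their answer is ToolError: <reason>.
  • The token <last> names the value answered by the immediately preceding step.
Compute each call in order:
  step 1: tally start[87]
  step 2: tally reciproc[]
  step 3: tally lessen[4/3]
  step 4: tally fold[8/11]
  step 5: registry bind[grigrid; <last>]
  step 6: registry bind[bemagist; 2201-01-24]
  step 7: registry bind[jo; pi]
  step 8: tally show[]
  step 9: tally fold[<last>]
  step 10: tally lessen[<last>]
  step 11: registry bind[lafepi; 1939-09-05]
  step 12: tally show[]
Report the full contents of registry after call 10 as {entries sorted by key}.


Answer: {bemagist=2201-01-24, distak=kot, grigrid=-920/957, jo=pi}

Derivation:
;; 1. tally start(x='87') -> 87
;; 2. tally reciproc() -> 1/87
;; 3. tally lessen(x='4/3') -> -115/87
;; 4. tally fold(x='8/11') -> -920/957
;; 5. registry bind(k='grigrid', v='<last>') -> nil
;; 6. registry bind(k='bemagist', v='2201-01-24') -> nil
;; 7. registry bind(k='jo', v='pi') -> nil
;; 8. tally show() -> -920/957
;; 9. tally fold(x='<last>') -> 846400/915849
;; 10. tally lessen(x='<last>') -> 0
;; 11. registry bind(k='lafepi', v='1939-09-05') -> nil
;; 12. tally show() -> 0


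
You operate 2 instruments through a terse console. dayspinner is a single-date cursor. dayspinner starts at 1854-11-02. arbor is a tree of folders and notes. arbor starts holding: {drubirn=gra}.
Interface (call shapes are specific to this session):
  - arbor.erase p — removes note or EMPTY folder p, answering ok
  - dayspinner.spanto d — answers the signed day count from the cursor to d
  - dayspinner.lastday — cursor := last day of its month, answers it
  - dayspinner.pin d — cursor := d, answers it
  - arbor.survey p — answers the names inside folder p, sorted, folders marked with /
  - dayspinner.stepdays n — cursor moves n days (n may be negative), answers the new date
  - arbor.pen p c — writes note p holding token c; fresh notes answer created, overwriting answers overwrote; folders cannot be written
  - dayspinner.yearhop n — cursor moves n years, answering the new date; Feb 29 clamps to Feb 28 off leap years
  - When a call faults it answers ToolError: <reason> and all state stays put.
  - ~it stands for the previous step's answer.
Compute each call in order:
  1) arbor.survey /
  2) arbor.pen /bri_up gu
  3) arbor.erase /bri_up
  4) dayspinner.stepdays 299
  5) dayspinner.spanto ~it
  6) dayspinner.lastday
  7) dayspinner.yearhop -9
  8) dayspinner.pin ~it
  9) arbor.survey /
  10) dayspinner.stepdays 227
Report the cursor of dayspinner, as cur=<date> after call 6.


Answer: cur=1855-08-31

Derivation:
Calling arbor.survey on p: /, giving [drubirn].
Now I run arbor.pen on p: /bri_up, c: gu, and observe created.
Calling arbor.erase on p: /bri_up, yielding ok.
I use dayspinner.stepdays on n: 299, which returns 1855-08-28.
I try dayspinner.spanto on d: ~it, which returns 0.
Invoking dayspinner.lastday(), → 1855-08-31.
I call dayspinner.yearhop on n: -9, → 1846-08-31.
Next I call dayspinner.pin on d: ~it, yielding 1846-08-31.
I run arbor.survey on p: /, yielding [drubirn].
I call dayspinner.stepdays on n: 227, giving 1847-04-15.


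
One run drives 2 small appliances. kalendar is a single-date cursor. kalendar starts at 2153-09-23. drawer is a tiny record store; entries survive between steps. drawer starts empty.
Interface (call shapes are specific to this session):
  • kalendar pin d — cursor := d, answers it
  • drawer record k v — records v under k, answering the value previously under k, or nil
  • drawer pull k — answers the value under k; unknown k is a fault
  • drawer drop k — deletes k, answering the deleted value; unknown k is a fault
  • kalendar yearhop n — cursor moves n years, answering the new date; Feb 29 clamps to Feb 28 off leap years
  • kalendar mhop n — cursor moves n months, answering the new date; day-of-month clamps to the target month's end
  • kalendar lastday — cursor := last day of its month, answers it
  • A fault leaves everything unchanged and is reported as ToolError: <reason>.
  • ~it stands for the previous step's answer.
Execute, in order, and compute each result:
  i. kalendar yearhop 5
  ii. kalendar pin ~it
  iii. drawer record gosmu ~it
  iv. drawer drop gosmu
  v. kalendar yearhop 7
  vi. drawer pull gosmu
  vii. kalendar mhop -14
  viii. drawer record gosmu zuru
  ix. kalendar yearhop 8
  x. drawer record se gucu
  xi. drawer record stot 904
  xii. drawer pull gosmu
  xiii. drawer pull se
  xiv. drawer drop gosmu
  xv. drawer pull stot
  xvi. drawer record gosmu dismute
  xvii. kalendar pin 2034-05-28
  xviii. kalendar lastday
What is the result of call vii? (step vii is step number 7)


Answer: 2164-07-23

Derivation:
I use kalendar yearhop passing n: 5, which returns 2158-09-23.
Calling kalendar pin passing d: ~it, and see 2158-09-23.
I run drawer record passing k: gosmu, v: ~it, and see nil.
Calling drawer drop passing k: gosmu, giving 2158-09-23.
Then kalendar yearhop passing n: 7, which returns 2165-09-23.
I invoke drawer pull passing k: gosmu, → ToolError: no such key gosmu.
I invoke kalendar mhop passing n: -14, yielding 2164-07-23.
Now I run drawer record passing k: gosmu, v: zuru, which returns nil.
Then kalendar yearhop passing n: 8, yielding 2172-07-23.
Next I call drawer record passing k: se, v: gucu, — result: nil.
Using drawer record passing k: stot, v: 904, and observe nil.
Invoking drawer pull passing k: gosmu, → zuru.
I invoke drawer pull passing k: se, giving gucu.
Calling drawer drop passing k: gosmu: zuru.
I use drawer pull passing k: stot, giving 904.
I use drawer record passing k: gosmu, v: dismute, — result: nil.
Next I call kalendar pin passing d: 2034-05-28, yielding 2034-05-28.
I invoke kalendar lastday, and see 2034-05-31.


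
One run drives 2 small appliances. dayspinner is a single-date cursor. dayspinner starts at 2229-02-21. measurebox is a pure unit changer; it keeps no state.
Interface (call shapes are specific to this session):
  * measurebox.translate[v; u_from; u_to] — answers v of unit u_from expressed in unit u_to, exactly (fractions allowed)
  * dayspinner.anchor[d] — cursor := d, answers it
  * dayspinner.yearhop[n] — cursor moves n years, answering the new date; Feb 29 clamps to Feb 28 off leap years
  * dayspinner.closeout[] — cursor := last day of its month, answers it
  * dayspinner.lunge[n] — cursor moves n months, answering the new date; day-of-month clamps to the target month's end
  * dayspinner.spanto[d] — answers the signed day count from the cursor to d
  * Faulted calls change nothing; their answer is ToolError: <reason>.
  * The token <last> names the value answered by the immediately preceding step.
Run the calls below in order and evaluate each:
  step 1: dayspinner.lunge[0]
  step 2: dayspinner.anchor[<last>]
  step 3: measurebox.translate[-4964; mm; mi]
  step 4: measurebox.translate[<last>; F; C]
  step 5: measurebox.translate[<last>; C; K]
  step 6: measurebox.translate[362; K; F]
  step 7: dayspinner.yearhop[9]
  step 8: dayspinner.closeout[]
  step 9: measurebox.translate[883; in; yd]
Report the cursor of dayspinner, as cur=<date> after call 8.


Step: dayspinner.lunge[n=0]
Result: 2229-02-21
Step: dayspinner.anchor[d=<last>]
Result: 2229-02-21
Step: measurebox.translate[v=-4964; u_from=mm; u_to=mi]
Result: -1241/402336
Step: measurebox.translate[v=<last>; u_from=F; u_to=C]
Result: -64379965/3621024
Step: measurebox.translate[v=<last>; u_from=C; u_to=K]
Result: 4623513703/18105120
Step: measurebox.translate[v=362; u_from=K; u_to=F]
Result: 19193/100
Step: dayspinner.yearhop[n=9]
Result: 2238-02-21
Step: dayspinner.closeout[]
Result: 2238-02-28
Step: measurebox.translate[v=883; u_from=in; u_to=yd]
Result: 883/36

Answer: cur=2238-02-28


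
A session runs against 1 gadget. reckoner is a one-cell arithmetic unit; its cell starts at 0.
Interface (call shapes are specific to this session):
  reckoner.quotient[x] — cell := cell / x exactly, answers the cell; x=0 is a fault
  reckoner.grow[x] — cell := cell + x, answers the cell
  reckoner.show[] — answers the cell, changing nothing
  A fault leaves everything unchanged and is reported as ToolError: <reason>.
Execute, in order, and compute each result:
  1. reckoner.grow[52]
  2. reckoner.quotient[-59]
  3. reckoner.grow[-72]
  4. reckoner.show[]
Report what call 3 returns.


Now I run reckoner.grow passing x='52', and observe 52.
Invoking reckoner.quotient passing x='-59', and see -52/59.
Then reckoner.grow passing x='-72', → -4300/59.
Using reckoner.show(), giving -4300/59.

Answer: -4300/59


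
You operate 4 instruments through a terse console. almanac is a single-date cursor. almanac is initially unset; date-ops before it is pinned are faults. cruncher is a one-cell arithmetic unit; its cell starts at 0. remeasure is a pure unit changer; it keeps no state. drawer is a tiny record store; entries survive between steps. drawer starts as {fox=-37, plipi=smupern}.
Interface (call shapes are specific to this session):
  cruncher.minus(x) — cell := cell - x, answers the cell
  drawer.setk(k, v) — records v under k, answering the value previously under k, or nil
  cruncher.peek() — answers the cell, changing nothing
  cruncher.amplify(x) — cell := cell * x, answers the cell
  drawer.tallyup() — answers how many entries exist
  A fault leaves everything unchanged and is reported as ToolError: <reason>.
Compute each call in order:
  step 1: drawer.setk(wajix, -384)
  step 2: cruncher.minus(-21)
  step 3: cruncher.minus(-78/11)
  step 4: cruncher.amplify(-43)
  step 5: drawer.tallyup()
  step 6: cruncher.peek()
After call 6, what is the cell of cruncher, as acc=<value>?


Answer: acc=-13287/11

Derivation:
[in] setk k: wajix v: -384
  nil
[in] minus x: -21
  21
[in] minus x: -78/11
  309/11
[in] amplify x: -43
  -13287/11
[in] tallyup
  3
[in] peek
  -13287/11


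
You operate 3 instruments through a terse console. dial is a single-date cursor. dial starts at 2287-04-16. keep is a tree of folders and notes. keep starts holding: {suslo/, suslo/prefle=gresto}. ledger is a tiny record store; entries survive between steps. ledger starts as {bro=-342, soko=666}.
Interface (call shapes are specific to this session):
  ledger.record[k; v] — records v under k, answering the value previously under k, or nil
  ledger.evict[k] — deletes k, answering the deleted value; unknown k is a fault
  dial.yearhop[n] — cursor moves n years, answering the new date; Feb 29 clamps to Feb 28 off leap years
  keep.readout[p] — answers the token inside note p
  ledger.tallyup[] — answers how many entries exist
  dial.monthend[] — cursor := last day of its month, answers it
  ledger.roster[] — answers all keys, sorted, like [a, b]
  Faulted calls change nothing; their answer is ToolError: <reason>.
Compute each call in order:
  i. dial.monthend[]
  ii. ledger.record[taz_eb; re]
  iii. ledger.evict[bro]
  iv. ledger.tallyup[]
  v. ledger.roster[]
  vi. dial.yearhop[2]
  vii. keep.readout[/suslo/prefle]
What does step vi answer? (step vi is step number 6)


Answer: 2289-04-30

Derivation:
Then monthend, and see 2287-04-30.
Calling record on k: taz_eb, v: re, — result: nil.
I try evict on k: bro, and see -342.
I use tallyup(), and get 2.
Now I run roster: [soko, taz_eb].
Now I run yearhop on n: 2, which returns 2289-04-30.
Now I run readout on p: /suslo/prefle, → gresto.


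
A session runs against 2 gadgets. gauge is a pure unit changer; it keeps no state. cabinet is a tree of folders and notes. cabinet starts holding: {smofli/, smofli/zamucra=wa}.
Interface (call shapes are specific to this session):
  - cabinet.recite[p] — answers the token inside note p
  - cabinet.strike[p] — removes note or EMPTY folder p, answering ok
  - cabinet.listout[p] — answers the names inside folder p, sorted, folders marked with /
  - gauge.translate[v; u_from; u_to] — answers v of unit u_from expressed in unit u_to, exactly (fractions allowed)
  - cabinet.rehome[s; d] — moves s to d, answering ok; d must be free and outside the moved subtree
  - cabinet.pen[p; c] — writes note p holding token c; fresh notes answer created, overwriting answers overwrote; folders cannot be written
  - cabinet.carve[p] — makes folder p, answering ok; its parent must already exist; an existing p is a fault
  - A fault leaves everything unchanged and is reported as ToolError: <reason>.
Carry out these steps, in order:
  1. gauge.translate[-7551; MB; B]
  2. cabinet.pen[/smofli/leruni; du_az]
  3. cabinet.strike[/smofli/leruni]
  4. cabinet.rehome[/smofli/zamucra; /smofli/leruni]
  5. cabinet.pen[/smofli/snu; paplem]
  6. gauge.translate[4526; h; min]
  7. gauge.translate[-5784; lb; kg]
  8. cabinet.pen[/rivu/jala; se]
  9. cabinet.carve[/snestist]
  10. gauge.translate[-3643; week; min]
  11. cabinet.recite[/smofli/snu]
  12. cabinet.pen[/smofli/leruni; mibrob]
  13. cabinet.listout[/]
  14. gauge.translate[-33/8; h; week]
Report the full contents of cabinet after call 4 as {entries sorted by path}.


Answer: {smofli/, smofli/leruni=wa}

Derivation:
-- 1. gauge.translate(v=-7551, u_from=MB, u_to=B) : -7551000000
-- 2. cabinet.pen(p=/smofli/leruni, c=du_az) : created
-- 3. cabinet.strike(p=/smofli/leruni) : ok
-- 4. cabinet.rehome(s=/smofli/zamucra, d=/smofli/leruni) : ok
-- 5. cabinet.pen(p=/smofli/snu, c=paplem) : created
-- 6. gauge.translate(v=4526, u_from=h, u_to=min) : 271560
-- 7. gauge.translate(v=-5784, u_from=lb, u_to=kg) : -32794728351/12500000
-- 8. cabinet.pen(p=/rivu/jala, c=se) : ToolError: no parent
-- 9. cabinet.carve(p=/snestist) : ok
-- 10. gauge.translate(v=-3643, u_from=week, u_to=min) : -36721440
-- 11. cabinet.recite(p=/smofli/snu) : paplem
-- 12. cabinet.pen(p=/smofli/leruni, c=mibrob) : overwrote
-- 13. cabinet.listout(p=/) : [smofli/, snestist/]
-- 14. gauge.translate(v=-33/8, u_from=h, u_to=week) : -11/448


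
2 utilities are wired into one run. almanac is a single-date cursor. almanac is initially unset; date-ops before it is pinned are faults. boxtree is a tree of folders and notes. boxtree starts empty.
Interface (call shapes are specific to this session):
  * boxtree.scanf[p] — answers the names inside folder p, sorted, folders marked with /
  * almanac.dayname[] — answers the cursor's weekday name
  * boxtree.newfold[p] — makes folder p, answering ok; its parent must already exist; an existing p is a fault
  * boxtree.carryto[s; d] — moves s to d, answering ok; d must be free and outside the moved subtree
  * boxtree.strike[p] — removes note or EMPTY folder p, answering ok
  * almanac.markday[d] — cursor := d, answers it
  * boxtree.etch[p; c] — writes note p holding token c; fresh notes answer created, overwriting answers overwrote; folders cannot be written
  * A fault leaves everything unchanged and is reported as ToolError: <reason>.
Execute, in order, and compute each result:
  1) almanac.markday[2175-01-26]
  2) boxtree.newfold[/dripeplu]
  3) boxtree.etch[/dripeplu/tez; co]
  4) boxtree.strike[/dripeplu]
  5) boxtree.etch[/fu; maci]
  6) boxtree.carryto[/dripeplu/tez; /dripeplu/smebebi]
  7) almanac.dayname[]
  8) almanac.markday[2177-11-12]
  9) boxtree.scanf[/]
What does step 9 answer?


·→ almanac.markday(d→2175-01-26)
·← 2175-01-26
·→ boxtree.newfold(p→/dripeplu)
·← ok
·→ boxtree.etch(p→/dripeplu/tez, c→co)
·← created
·→ boxtree.strike(p→/dripeplu)
·← ToolError: not empty
·→ boxtree.etch(p→/fu, c→maci)
·← created
·→ boxtree.carryto(s→/dripeplu/tez, d→/dripeplu/smebebi)
·← ok
·→ almanac.dayname()
·← Thursday
·→ almanac.markday(d→2177-11-12)
·← 2177-11-12
·→ boxtree.scanf(p→/)
·← [dripeplu/, fu]

Answer: [dripeplu/, fu]


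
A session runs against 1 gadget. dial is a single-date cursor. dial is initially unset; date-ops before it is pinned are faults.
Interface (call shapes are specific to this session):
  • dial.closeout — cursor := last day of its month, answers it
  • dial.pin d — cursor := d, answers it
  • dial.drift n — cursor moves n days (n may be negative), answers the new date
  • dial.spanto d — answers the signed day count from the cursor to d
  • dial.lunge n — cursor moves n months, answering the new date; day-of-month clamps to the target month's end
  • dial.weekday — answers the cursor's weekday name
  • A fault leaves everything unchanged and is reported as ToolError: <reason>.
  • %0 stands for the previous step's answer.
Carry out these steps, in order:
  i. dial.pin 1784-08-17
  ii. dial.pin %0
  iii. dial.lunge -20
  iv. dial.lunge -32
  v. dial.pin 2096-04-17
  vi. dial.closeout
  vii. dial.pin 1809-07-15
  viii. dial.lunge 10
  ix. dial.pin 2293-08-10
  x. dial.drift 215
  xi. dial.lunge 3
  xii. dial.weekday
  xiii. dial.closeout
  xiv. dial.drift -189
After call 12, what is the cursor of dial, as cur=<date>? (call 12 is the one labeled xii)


Answer: cur=2294-06-13

Derivation:
CALL dial.pin[d: 1784-08-17]
RET  1784-08-17
CALL dial.pin[d: %0]
RET  1784-08-17
CALL dial.lunge[n: -20]
RET  1782-12-17
CALL dial.lunge[n: -32]
RET  1780-04-17
CALL dial.pin[d: 2096-04-17]
RET  2096-04-17
CALL dial.closeout[]
RET  2096-04-30
CALL dial.pin[d: 1809-07-15]
RET  1809-07-15
CALL dial.lunge[n: 10]
RET  1810-05-15
CALL dial.pin[d: 2293-08-10]
RET  2293-08-10
CALL dial.drift[n: 215]
RET  2294-03-13
CALL dial.lunge[n: 3]
RET  2294-06-13
CALL dial.weekday[]
RET  Wednesday
CALL dial.closeout[]
RET  2294-06-30
CALL dial.drift[n: -189]
RET  2293-12-23


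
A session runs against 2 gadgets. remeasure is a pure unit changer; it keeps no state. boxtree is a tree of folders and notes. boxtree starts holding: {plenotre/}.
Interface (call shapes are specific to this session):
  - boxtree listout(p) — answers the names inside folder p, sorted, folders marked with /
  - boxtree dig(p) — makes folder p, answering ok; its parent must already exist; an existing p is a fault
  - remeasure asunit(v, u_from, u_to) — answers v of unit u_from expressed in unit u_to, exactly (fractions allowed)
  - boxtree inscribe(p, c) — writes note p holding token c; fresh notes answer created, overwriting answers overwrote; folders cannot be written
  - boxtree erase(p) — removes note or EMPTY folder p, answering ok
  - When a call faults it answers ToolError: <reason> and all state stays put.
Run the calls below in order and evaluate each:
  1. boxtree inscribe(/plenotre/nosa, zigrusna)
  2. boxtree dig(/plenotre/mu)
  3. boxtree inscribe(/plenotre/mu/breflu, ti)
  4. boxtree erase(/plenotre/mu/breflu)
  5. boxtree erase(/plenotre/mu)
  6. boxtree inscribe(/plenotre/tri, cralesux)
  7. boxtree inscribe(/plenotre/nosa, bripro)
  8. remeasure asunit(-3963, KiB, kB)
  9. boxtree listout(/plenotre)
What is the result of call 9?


% 1. boxtree inscribe(p→/plenotre/nosa, c→zigrusna) -> created
% 2. boxtree dig(p→/plenotre/mu) -> ok
% 3. boxtree inscribe(p→/plenotre/mu/breflu, c→ti) -> created
% 4. boxtree erase(p→/plenotre/mu/breflu) -> ok
% 5. boxtree erase(p→/plenotre/mu) -> ok
% 6. boxtree inscribe(p→/plenotre/tri, c→cralesux) -> created
% 7. boxtree inscribe(p→/plenotre/nosa, c→bripro) -> overwrote
% 8. remeasure asunit(v→-3963, u_from→KiB, u_to→kB) -> -507264/125
% 9. boxtree listout(p→/plenotre) -> [nosa, tri]

Answer: [nosa, tri]


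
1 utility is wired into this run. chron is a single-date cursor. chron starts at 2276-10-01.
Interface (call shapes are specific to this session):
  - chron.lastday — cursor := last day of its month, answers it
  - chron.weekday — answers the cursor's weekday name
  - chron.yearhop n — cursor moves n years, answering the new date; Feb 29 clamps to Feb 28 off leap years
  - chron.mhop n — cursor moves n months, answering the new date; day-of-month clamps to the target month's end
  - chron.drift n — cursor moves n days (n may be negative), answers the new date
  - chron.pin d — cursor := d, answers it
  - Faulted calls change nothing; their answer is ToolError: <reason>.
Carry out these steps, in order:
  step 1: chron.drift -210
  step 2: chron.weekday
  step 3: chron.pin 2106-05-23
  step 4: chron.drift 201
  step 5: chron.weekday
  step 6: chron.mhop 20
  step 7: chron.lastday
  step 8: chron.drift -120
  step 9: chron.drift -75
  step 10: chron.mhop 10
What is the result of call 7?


> drift n→-210
  2276-03-05
> weekday
  Sunday
> pin d→2106-05-23
  2106-05-23
> drift n→201
  2106-12-10
> weekday
  Friday
> mhop n→20
  2108-08-10
> lastday
  2108-08-31
> drift n→-120
  2108-05-03
> drift n→-75
  2108-02-18
> mhop n→10
  2108-12-18

Answer: 2108-08-31


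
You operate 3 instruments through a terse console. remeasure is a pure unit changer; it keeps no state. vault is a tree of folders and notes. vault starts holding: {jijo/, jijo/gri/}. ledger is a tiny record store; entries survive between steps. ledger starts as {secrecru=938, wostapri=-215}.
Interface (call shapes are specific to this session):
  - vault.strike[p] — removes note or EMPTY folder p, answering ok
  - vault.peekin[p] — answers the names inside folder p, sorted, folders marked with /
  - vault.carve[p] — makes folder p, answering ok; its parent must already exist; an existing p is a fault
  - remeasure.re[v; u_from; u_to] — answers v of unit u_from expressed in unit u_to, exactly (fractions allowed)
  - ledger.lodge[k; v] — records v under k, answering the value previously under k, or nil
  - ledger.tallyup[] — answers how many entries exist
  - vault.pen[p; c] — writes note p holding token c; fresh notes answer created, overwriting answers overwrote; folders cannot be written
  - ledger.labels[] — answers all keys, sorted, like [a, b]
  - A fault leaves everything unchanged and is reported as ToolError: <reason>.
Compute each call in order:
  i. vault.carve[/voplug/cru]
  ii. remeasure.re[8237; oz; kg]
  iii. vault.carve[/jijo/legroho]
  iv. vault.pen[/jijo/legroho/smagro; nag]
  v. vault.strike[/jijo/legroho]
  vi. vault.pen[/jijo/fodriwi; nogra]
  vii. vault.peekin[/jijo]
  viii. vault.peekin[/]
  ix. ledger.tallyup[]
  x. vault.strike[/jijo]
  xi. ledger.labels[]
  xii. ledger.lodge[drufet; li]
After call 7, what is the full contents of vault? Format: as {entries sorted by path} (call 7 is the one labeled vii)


Do: vault.carve[p: /voplug/cru]
See: ToolError: no parent
Do: remeasure.re[v: 8237; u_from: oz; u_to: kg]
See: 373624035169/1600000000
Do: vault.carve[p: /jijo/legroho]
See: ok
Do: vault.pen[p: /jijo/legroho/smagro; c: nag]
See: created
Do: vault.strike[p: /jijo/legroho]
See: ToolError: not empty
Do: vault.pen[p: /jijo/fodriwi; c: nogra]
See: created
Do: vault.peekin[p: /jijo]
See: [fodriwi, gri/, legroho/]
Do: vault.peekin[p: /]
See: [jijo/]
Do: ledger.tallyup[]
See: 2
Do: vault.strike[p: /jijo]
See: ToolError: not empty
Do: ledger.labels[]
See: [secrecru, wostapri]
Do: ledger.lodge[k: drufet; v: li]
See: nil

Answer: {jijo/, jijo/fodriwi=nogra, jijo/gri/, jijo/legroho/, jijo/legroho/smagro=nag}


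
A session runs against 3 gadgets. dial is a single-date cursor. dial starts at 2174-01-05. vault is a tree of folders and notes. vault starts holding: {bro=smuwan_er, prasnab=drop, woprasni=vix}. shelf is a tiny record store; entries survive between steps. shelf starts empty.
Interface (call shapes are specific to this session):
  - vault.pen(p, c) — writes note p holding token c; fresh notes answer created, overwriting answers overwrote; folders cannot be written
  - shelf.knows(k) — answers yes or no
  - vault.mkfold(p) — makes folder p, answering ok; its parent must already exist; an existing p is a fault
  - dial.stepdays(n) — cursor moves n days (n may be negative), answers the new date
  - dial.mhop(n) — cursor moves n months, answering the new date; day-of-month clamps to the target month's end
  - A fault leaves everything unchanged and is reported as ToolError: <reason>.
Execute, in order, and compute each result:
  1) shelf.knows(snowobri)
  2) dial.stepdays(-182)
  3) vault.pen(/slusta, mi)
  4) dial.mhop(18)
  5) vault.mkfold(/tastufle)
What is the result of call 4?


Then knows on k: snowobri, giving no.
I call stepdays on n: -182, yielding 2173-07-07.
I use pen on p: /slusta, c: mi, and get created.
Then mhop on n: 18, yielding 2175-01-07.
Invoking mkfold on p: /tastufle, and see ok.

Answer: 2175-01-07


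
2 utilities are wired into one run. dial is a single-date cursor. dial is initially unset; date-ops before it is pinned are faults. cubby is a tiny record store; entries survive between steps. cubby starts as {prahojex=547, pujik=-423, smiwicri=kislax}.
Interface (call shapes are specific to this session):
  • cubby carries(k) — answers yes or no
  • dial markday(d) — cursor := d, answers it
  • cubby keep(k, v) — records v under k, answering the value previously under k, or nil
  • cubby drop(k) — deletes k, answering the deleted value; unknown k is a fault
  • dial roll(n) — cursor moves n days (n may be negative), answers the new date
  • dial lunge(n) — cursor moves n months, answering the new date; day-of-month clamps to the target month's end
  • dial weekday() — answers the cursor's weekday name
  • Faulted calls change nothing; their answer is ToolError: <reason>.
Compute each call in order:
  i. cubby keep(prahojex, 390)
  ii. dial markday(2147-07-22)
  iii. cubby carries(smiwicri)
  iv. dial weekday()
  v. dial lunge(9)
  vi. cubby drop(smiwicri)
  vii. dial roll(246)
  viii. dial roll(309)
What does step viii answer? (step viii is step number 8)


Do: cubby keep[k=prahojex; v=390]
See: 547
Do: dial markday[d=2147-07-22]
See: 2147-07-22
Do: cubby carries[k=smiwicri]
See: yes
Do: dial weekday[]
See: Saturday
Do: dial lunge[n=9]
See: 2148-04-22
Do: cubby drop[k=smiwicri]
See: kislax
Do: dial roll[n=246]
See: 2148-12-24
Do: dial roll[n=309]
See: 2149-10-29

Answer: 2149-10-29


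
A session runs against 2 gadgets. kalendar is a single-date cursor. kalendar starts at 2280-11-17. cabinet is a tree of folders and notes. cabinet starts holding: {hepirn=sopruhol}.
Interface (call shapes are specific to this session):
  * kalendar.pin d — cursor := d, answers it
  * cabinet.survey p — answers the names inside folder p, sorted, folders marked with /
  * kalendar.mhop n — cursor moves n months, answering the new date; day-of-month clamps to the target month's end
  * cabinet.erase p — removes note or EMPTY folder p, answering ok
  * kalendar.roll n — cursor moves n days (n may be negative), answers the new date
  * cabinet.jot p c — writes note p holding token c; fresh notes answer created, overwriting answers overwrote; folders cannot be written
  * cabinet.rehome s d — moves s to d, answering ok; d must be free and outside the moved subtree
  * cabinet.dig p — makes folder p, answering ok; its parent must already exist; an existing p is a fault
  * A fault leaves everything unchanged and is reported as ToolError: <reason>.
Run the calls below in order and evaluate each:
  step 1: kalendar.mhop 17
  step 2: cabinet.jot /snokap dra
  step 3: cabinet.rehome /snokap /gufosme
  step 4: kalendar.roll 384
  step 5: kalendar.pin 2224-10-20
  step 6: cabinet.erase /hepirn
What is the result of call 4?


Step: kalendar.mhop[n=17]
Result: 2282-04-17
Step: cabinet.jot[p=/snokap; c=dra]
Result: created
Step: cabinet.rehome[s=/snokap; d=/gufosme]
Result: ok
Step: kalendar.roll[n=384]
Result: 2283-05-06
Step: kalendar.pin[d=2224-10-20]
Result: 2224-10-20
Step: cabinet.erase[p=/hepirn]
Result: ok

Answer: 2283-05-06


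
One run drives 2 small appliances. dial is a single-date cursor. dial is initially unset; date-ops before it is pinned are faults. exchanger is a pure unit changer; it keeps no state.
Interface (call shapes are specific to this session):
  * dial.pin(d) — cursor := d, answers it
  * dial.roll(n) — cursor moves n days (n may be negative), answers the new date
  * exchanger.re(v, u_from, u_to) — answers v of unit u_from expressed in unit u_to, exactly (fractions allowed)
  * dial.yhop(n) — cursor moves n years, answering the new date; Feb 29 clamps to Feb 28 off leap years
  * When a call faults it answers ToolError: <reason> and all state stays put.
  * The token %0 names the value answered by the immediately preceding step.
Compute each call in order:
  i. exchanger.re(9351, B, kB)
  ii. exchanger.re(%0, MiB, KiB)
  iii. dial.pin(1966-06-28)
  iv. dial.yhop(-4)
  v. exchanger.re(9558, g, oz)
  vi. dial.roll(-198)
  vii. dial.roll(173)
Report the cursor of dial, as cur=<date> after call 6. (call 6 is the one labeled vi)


Answer: cur=1961-12-12

Derivation:
==> re(v=9351, u_from=B, u_to=kB)
<== 9351/1000
==> re(v=%0, u_from=MiB, u_to=KiB)
<== 1196928/125
==> pin(d=1966-06-28)
<== 1966-06-28
==> yhop(n=-4)
<== 1962-06-28
==> re(v=9558, u_from=g, u_to=oz)
<== 15292800000/45359237
==> roll(n=-198)
<== 1961-12-12
==> roll(n=173)
<== 1962-06-03
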